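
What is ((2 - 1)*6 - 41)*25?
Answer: -875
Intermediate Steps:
((2 - 1)*6 - 41)*25 = (1*6 - 41)*25 = (6 - 41)*25 = -35*25 = -875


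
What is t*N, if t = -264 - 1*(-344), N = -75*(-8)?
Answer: 48000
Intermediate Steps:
N = 600
t = 80 (t = -264 + 344 = 80)
t*N = 80*600 = 48000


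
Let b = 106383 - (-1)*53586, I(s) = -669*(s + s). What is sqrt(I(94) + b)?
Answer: sqrt(34197) ≈ 184.92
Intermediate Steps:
I(s) = -1338*s
b = 159969 (b = 106383 - 1*(-53586) = 106383 + 53586 = 159969)
sqrt(I(94) + b) = sqrt(-1338*94 + 159969) = sqrt(-125772 + 159969) = sqrt(34197)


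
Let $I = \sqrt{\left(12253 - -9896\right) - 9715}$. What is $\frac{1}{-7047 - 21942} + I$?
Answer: $- \frac{1}{28989} + \sqrt{12434} \approx 111.51$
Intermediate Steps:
$I = \sqrt{12434}$ ($I = \sqrt{\left(12253 + 9896\right) - 9715} = \sqrt{22149 - 9715} = \sqrt{12434} \approx 111.51$)
$\frac{1}{-7047 - 21942} + I = \frac{1}{-7047 - 21942} + \sqrt{12434} = \frac{1}{-28989} + \sqrt{12434} = - \frac{1}{28989} + \sqrt{12434}$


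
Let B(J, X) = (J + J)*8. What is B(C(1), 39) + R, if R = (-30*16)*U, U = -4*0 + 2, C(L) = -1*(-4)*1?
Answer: -896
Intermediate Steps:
C(L) = 4 (C(L) = 4*1 = 4)
U = 2 (U = 0 + 2 = 2)
B(J, X) = 16*J (B(J, X) = (2*J)*8 = 16*J)
R = -960 (R = -30*16*2 = -480*2 = -960)
B(C(1), 39) + R = 16*4 - 960 = 64 - 960 = -896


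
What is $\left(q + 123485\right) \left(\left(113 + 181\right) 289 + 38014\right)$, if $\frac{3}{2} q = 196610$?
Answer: $\frac{93916751500}{3} \approx 3.1306 \cdot 10^{10}$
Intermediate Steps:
$q = \frac{393220}{3}$ ($q = \frac{2}{3} \cdot 196610 = \frac{393220}{3} \approx 1.3107 \cdot 10^{5}$)
$\left(q + 123485\right) \left(\left(113 + 181\right) 289 + 38014\right) = \left(\frac{393220}{3} + 123485\right) \left(\left(113 + 181\right) 289 + 38014\right) = \frac{763675 \left(294 \cdot 289 + 38014\right)}{3} = \frac{763675 \left(84966 + 38014\right)}{3} = \frac{763675}{3} \cdot 122980 = \frac{93916751500}{3}$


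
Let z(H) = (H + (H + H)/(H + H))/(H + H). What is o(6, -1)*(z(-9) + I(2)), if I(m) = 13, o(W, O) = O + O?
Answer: -242/9 ≈ -26.889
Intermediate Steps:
o(W, O) = 2*O
z(H) = (1 + H)/(2*H) (z(H) = (H + (2*H)/((2*H)))/((2*H)) = (H + (2*H)*(1/(2*H)))*(1/(2*H)) = (H + 1)*(1/(2*H)) = (1 + H)*(1/(2*H)) = (1 + H)/(2*H))
o(6, -1)*(z(-9) + I(2)) = (2*(-1))*((½)*(1 - 9)/(-9) + 13) = -2*((½)*(-⅑)*(-8) + 13) = -2*(4/9 + 13) = -2*121/9 = -242/9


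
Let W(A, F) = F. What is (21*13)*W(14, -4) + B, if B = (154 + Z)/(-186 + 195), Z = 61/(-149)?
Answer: -1441487/1341 ≈ -1074.9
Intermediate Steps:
Z = -61/149 (Z = 61*(-1/149) = -61/149 ≈ -0.40940)
B = 22885/1341 (B = (154 - 61/149)/(-186 + 195) = (22885/149)/9 = (22885/149)*(⅑) = 22885/1341 ≈ 17.066)
(21*13)*W(14, -4) + B = (21*13)*(-4) + 22885/1341 = 273*(-4) + 22885/1341 = -1092 + 22885/1341 = -1441487/1341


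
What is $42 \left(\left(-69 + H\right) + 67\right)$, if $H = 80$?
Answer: $3276$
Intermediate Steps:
$42 \left(\left(-69 + H\right) + 67\right) = 42 \left(\left(-69 + 80\right) + 67\right) = 42 \left(11 + 67\right) = 42 \cdot 78 = 3276$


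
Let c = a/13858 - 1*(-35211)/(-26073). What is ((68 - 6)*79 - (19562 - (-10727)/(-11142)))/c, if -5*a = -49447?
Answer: 16397443862517965/712183368021 ≈ 23024.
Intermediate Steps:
a = 49447/5 (a = -⅕*(-49447) = 49447/5 ≈ 9889.4)
c = -383512853/602199390 (c = (49447/5)/13858 - 1*(-35211)/(-26073) = (49447/5)*(1/13858) + 35211*(-1/26073) = 49447/69290 - 11737/8691 = -383512853/602199390 ≈ -0.63685)
((68 - 6)*79 - (19562 - (-10727)/(-11142)))/c = ((68 - 6)*79 - (19562 - (-10727)/(-11142)))/(-383512853/602199390) = (62*79 - (19562 - (-10727)*(-1)/11142))*(-602199390/383512853) = (4898 - (19562 - 1*10727/11142))*(-602199390/383512853) = (4898 - (19562 - 10727/11142))*(-602199390/383512853) = (4898 - 1*217949077/11142)*(-602199390/383512853) = (4898 - 217949077/11142)*(-602199390/383512853) = -163375561/11142*(-602199390/383512853) = 16397443862517965/712183368021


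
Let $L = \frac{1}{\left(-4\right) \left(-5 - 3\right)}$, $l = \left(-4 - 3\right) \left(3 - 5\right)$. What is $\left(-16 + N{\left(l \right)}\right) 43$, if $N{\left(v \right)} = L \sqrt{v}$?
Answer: $-688 + \frac{43 \sqrt{14}}{32} \approx -682.97$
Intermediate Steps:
$l = 14$ ($l = \left(-7\right) \left(-2\right) = 14$)
$L = \frac{1}{32}$ ($L = \frac{1}{\left(-4\right) \left(-8\right)} = \frac{1}{32} \approx 0.03125$)
$N{\left(v \right)} = \frac{\sqrt{v}}{32}$
$\left(-16 + N{\left(l \right)}\right) 43 = \left(-16 + \frac{\sqrt{14}}{32}\right) 43 = -688 + \frac{43 \sqrt{14}}{32}$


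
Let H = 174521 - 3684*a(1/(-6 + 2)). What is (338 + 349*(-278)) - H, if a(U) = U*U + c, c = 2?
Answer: -1054427/4 ≈ -2.6361e+5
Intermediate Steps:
a(U) = 2 + U² (a(U) = U*U + 2 = U² + 2 = 2 + U²)
H = 667691/4 (H = 174521 - 3684*(2 + (1/(-6 + 2))²) = 174521 - 3684*(2 + (1/(-4))²) = 174521 - 3684*(2 + (-¼)²) = 174521 - 3684*(2 + 1/16) = 174521 - 3684*33/16 = 174521 - 30393/4 = 667691/4 ≈ 1.6692e+5)
(338 + 349*(-278)) - H = (338 + 349*(-278)) - 1*667691/4 = (338 - 97022) - 667691/4 = -96684 - 667691/4 = -1054427/4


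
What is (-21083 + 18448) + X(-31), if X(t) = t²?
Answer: -1674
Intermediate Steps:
(-21083 + 18448) + X(-31) = (-21083 + 18448) + (-31)² = -2635 + 961 = -1674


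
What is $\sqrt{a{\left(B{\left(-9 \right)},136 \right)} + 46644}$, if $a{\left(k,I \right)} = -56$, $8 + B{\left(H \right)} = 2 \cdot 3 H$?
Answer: $2 \sqrt{11647} \approx 215.84$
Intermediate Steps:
$B{\left(H \right)} = -8 + 6 H$ ($B{\left(H \right)} = -8 + 2 \cdot 3 H = -8 + 6 H$)
$\sqrt{a{\left(B{\left(-9 \right)},136 \right)} + 46644} = \sqrt{-56 + 46644} = \sqrt{46588} = 2 \sqrt{11647}$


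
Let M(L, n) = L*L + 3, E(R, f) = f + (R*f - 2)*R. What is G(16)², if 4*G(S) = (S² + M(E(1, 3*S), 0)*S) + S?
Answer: 1254859776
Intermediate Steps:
E(R, f) = f + R*(-2 + R*f) (E(R, f) = f + (-2 + R*f)*R = f + R*(-2 + R*f))
M(L, n) = 3 + L² (M(L, n) = L² + 3 = 3 + L²)
G(S) = S/4 + S²/4 + S*(3 + (-2 + 6*S)²)/4 (G(S) = ((S² + (3 + (3*S - 2*1 + (3*S)*1²)²)*S) + S)/4 = ((S² + (3 + (3*S - 2 + (3*S)*1)²)*S) + S)/4 = ((S² + (3 + (3*S - 2 + 3*S)²)*S) + S)/4 = ((S² + (3 + (-2 + 6*S)²)*S) + S)/4 = ((S² + S*(3 + (-2 + 6*S)²)) + S)/4 = (S + S² + S*(3 + (-2 + 6*S)²))/4 = S/4 + S²/4 + S*(3 + (-2 + 6*S)²)/4)
G(16)² = ((¼)*16*(8 - 23*16 + 36*16²))² = ((¼)*16*(8 - 368 + 36*256))² = ((¼)*16*(8 - 368 + 9216))² = ((¼)*16*8856)² = 35424² = 1254859776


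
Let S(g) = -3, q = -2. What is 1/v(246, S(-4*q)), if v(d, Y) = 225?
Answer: 1/225 ≈ 0.0044444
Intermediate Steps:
1/v(246, S(-4*q)) = 1/225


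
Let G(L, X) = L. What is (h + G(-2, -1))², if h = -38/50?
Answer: 4761/625 ≈ 7.6176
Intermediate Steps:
h = -19/25 (h = -38*1/50 = -19/25 ≈ -0.76000)
(h + G(-2, -1))² = (-19/25 - 2)² = (-69/25)² = 4761/625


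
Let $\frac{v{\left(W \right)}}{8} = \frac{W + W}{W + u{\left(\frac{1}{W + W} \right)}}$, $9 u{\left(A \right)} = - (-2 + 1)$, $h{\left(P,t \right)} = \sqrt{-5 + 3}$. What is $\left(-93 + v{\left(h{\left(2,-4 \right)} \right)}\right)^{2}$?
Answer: $\frac{9 \left(14322 \sqrt{2} + 105761 i\right)}{18 \sqrt{2} + 161 i} \approx 5942.6 - 192.65 i$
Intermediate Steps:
$h{\left(P,t \right)} = i \sqrt{2}$ ($h{\left(P,t \right)} = \sqrt{-2} = i \sqrt{2}$)
$u{\left(A \right)} = \frac{1}{9}$ ($u{\left(A \right)} = \frac{\left(-1\right) \left(-2 + 1\right)}{9} = \frac{\left(-1\right) \left(-1\right)}{9} = \frac{1}{9} \cdot 1 = \frac{1}{9}$)
$v{\left(W \right)} = \frac{16 W}{\frac{1}{9} + W}$ ($v{\left(W \right)} = 8 \frac{W + W}{W + \frac{1}{9}} = 8 \frac{2 W}{\frac{1}{9} + W} = \frac{16 W}{\frac{1}{9} + W}$)
$\left(-93 + v{\left(h{\left(2,-4 \right)} \right)}\right)^{2} = \left(-93 + \frac{144 i \sqrt{2}}{1 + 9 i \sqrt{2}}\right)^{2}$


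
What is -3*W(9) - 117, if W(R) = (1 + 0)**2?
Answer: -120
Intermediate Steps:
W(R) = 1 (W(R) = 1**2 = 1)
-3*W(9) - 117 = -3*1 - 117 = -3 - 117 = -120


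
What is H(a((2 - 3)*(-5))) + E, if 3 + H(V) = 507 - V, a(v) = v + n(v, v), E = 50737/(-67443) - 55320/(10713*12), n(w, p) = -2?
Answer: 120375496216/240838953 ≈ 499.82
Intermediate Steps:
E = -284819237/240838953 (E = 50737*(-1/67443) - 55320/128556 = -50737/67443 - 55320*1/128556 = -50737/67443 - 4610/10713 = -284819237/240838953 ≈ -1.1826)
a(v) = -2 + v (a(v) = v - 2 = -2 + v)
H(V) = 504 - V (H(V) = -3 + (507 - V) = 504 - V)
H(a((2 - 3)*(-5))) + E = (504 - (-2 + (2 - 3)*(-5))) - 284819237/240838953 = (504 - (-2 - 1*(-5))) - 284819237/240838953 = (504 - (-2 + 5)) - 284819237/240838953 = (504 - 1*3) - 284819237/240838953 = (504 - 3) - 284819237/240838953 = 501 - 284819237/240838953 = 120375496216/240838953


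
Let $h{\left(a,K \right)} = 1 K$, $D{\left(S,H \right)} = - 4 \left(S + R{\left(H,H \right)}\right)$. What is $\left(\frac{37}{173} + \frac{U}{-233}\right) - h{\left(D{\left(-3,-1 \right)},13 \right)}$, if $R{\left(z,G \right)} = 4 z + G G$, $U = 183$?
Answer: $- \frac{547055}{40309} \approx -13.572$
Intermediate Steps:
$R{\left(z,G \right)} = G^{2} + 4 z$ ($R{\left(z,G \right)} = 4 z + G^{2} = G^{2} + 4 z$)
$D{\left(S,H \right)} = - 16 H - 4 S - 4 H^{2}$ ($D{\left(S,H \right)} = - 4 \left(S + \left(H^{2} + 4 H\right)\right) = - 4 \left(S + H^{2} + 4 H\right) = - 16 H - 4 S - 4 H^{2}$)
$h{\left(a,K \right)} = K$
$\left(\frac{37}{173} + \frac{U}{-233}\right) - h{\left(D{\left(-3,-1 \right)},13 \right)} = \left(\frac{37}{173} + \frac{183}{-233}\right) - 13 = \left(37 \cdot \frac{1}{173} + 183 \left(- \frac{1}{233}\right)\right) - 13 = \left(\frac{37}{173} - \frac{183}{233}\right) - 13 = - \frac{23038}{40309} - 13 = - \frac{547055}{40309}$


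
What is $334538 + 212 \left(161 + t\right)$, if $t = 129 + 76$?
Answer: $412130$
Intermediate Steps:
$t = 205$
$334538 + 212 \left(161 + t\right) = 334538 + 212 \left(161 + 205\right) = 334538 + 212 \cdot 366 = 334538 + 77592 = 412130$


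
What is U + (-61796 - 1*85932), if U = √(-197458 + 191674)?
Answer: -147728 + 2*I*√1446 ≈ -1.4773e+5 + 76.053*I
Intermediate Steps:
U = 2*I*√1446 (U = √(-5784) = 2*I*√1446 ≈ 76.053*I)
U + (-61796 - 1*85932) = 2*I*√1446 + (-61796 - 1*85932) = 2*I*√1446 + (-61796 - 85932) = 2*I*√1446 - 147728 = -147728 + 2*I*√1446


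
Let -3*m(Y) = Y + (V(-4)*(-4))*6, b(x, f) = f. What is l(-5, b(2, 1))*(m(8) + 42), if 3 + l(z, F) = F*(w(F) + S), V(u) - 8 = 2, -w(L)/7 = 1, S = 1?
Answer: -1074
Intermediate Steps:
w(L) = -7 (w(L) = -7*1 = -7)
V(u) = 10 (V(u) = 8 + 2 = 10)
l(z, F) = -3 - 6*F (l(z, F) = -3 + F*(-7 + 1) = -3 + F*(-6) = -3 - 6*F)
m(Y) = 80 - Y/3 (m(Y) = -(Y + (10*(-4))*6)/3 = -(Y - 40*6)/3 = -(Y - 240)/3 = -(-240 + Y)/3 = 80 - Y/3)
l(-5, b(2, 1))*(m(8) + 42) = (-3 - 6*1)*((80 - 1/3*8) + 42) = (-3 - 6)*((80 - 8/3) + 42) = -9*(232/3 + 42) = -9*358/3 = -1074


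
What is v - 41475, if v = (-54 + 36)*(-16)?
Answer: -41187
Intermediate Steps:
v = 288 (v = -18*(-16) = 288)
v - 41475 = 288 - 41475 = -41187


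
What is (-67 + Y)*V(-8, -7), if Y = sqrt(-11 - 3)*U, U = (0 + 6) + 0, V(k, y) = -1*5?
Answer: 335 - 30*I*sqrt(14) ≈ 335.0 - 112.25*I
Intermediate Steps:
V(k, y) = -5
U = 6 (U = 6 + 0 = 6)
Y = 6*I*sqrt(14) (Y = sqrt(-11 - 3)*6 = sqrt(-14)*6 = (I*sqrt(14))*6 = 6*I*sqrt(14) ≈ 22.45*I)
(-67 + Y)*V(-8, -7) = (-67 + 6*I*sqrt(14))*(-5) = 335 - 30*I*sqrt(14)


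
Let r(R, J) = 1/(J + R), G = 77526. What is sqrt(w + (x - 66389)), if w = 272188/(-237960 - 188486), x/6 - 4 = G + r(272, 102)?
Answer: sqrt(634009817543469205982)/39872701 ≈ 631.50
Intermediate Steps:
x = 86988663/187 (x = 24 + 6*(77526 + 1/(102 + 272)) = 24 + 6*(77526 + 1/374) = 24 + 6*(28994725/374) = 24 + 86984175/187 = 86988663/187 ≈ 4.6518e+5)
w = -136094/213223 (w = 272188/(-426446) = 272188*(-1/426446) = -136094/213223 ≈ -0.63827)
sqrt(w + (x - 66389)) = sqrt(-136094/213223 + (86988663/187 - 66389)) = sqrt(-136094/213223 + 74573920/187) = sqrt(15900849494582/39872701) = sqrt(634009817543469205982)/39872701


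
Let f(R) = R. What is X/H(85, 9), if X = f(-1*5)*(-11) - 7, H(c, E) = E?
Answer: 16/3 ≈ 5.3333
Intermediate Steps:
X = 48 (X = -1*5*(-11) - 7 = -5*(-11) - 7 = 55 - 7 = 48)
X/H(85, 9) = 48/9 = 48*(⅑) = 16/3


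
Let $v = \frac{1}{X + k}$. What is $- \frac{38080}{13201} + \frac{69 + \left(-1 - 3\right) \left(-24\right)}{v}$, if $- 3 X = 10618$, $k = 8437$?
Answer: $\frac{10667888035}{13201} \approx 8.0811 \cdot 10^{5}$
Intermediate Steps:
$X = - \frac{10618}{3}$ ($X = \left(- \frac{1}{3}\right) 10618 = - \frac{10618}{3} \approx -3539.3$)
$v = \frac{3}{14693}$ ($v = \frac{1}{- \frac{10618}{3} + 8437} = \frac{1}{\frac{14693}{3}} = \frac{3}{14693} \approx 0.00020418$)
$- \frac{38080}{13201} + \frac{69 + \left(-1 - 3\right) \left(-24\right)}{v} = - \frac{38080}{13201} + \frac{69 + \left(-1 - 3\right) \left(-24\right)}{\frac{3}{14693}} = \left(-38080\right) \frac{1}{13201} + \left(69 + \left(-1 - 3\right) \left(-24\right)\right) \frac{14693}{3} = - \frac{38080}{13201} + \left(69 - -96\right) \frac{14693}{3} = - \frac{38080}{13201} + \left(69 + 96\right) \frac{14693}{3} = - \frac{38080}{13201} + 165 \cdot \frac{14693}{3} = - \frac{38080}{13201} + 808115 = \frac{10667888035}{13201}$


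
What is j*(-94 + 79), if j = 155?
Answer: -2325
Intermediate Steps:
j*(-94 + 79) = 155*(-94 + 79) = 155*(-15) = -2325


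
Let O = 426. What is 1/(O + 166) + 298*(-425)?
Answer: -74976799/592 ≈ -1.2665e+5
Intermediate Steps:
1/(O + 166) + 298*(-425) = 1/(426 + 166) + 298*(-425) = 1/592 - 126650 = -74976799/592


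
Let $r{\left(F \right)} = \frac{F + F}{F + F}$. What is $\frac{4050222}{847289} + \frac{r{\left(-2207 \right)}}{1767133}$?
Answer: $\frac{7157281800815}{1497272352437} \approx 4.7802$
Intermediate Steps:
$r{\left(F \right)} = 1$ ($r{\left(F \right)} = \frac{2 F}{2 F} = 2 F \frac{1}{2 F} = 1$)
$\frac{4050222}{847289} + \frac{r{\left(-2207 \right)}}{1767133} = \frac{4050222}{847289} + 1 \cdot \frac{1}{1767133} = 4050222 \cdot \frac{1}{847289} + 1 \cdot \frac{1}{1767133} = \frac{4050222}{847289} + \frac{1}{1767133} = \frac{7157281800815}{1497272352437}$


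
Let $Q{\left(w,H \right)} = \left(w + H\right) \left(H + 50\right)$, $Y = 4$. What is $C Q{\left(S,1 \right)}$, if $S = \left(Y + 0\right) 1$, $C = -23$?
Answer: $-5865$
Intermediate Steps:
$S = 4$ ($S = \left(4 + 0\right) 1 = 4 \cdot 1 = 4$)
$Q{\left(w,H \right)} = \left(50 + H\right) \left(H + w\right)$ ($Q{\left(w,H \right)} = \left(H + w\right) \left(50 + H\right) = \left(50 + H\right) \left(H + w\right)$)
$C Q{\left(S,1 \right)} = - 23 \left(1^{2} + 50 \cdot 1 + 50 \cdot 4 + 1 \cdot 4\right) = - 23 \left(1 + 50 + 200 + 4\right) = \left(-23\right) 255 = -5865$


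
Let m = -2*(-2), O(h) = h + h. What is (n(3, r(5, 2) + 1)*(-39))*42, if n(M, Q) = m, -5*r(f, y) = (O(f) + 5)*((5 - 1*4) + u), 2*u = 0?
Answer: -6552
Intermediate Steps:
u = 0 (u = (½)*0 = 0)
O(h) = 2*h
r(f, y) = -1 - 2*f/5 (r(f, y) = -(2*f + 5)*((5 - 1*4) + 0)/5 = -(5 + 2*f)*((5 - 4) + 0)/5 = -(5 + 2*f)*(1 + 0)/5 = -(5 + 2*f)/5 = -1 - 2*f/5)
m = 4
n(M, Q) = 4
(n(3, r(5, 2) + 1)*(-39))*42 = (4*(-39))*42 = -156*42 = -6552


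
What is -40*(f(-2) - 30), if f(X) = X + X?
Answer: 1360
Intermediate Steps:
f(X) = 2*X
-40*(f(-2) - 30) = -40*(2*(-2) - 30) = -40*(-4 - 30) = -40*(-34) = 1360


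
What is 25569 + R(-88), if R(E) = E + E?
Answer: 25393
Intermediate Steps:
R(E) = 2*E
25569 + R(-88) = 25569 + 2*(-88) = 25569 - 176 = 25393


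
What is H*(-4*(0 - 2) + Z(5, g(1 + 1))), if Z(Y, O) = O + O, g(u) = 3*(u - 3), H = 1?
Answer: 2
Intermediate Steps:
g(u) = -9 + 3*u (g(u) = 3*(-3 + u) = -9 + 3*u)
Z(Y, O) = 2*O
H*(-4*(0 - 2) + Z(5, g(1 + 1))) = 1*(-4*(0 - 2) + 2*(-9 + 3*(1 + 1))) = 1*(-4*(-2) + 2*(-9 + 3*2)) = 1*(8 + 2*(-9 + 6)) = 1*(8 + 2*(-3)) = 1*(8 - 6) = 1*2 = 2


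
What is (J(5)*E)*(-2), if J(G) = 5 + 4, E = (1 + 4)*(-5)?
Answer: 450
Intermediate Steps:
E = -25 (E = 5*(-5) = -25)
J(G) = 9
(J(5)*E)*(-2) = (9*(-25))*(-2) = -225*(-2) = 450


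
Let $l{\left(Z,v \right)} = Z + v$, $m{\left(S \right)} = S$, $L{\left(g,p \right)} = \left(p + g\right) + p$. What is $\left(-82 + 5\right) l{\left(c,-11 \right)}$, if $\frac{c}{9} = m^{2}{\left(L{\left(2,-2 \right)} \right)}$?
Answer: $-1925$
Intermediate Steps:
$L{\left(g,p \right)} = g + 2 p$ ($L{\left(g,p \right)} = \left(g + p\right) + p = g + 2 p$)
$c = 36$ ($c = 9 \left(2 + 2 \left(-2\right)\right)^{2} = 9 \left(2 - 4\right)^{2} = 9 \left(-2\right)^{2} = 9 \cdot 4 = 36$)
$\left(-82 + 5\right) l{\left(c,-11 \right)} = \left(-82 + 5\right) \left(36 - 11\right) = \left(-77\right) 25 = -1925$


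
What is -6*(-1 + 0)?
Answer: 6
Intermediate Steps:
-6*(-1 + 0) = -6*(-1) = 6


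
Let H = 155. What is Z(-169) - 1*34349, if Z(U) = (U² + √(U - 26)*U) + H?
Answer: -5633 - 169*I*√195 ≈ -5633.0 - 2360.0*I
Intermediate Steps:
Z(U) = 155 + U² + U*√(-26 + U) (Z(U) = (U² + √(U - 26)*U) + 155 = (U² + √(-26 + U)*U) + 155 = (U² + U*√(-26 + U)) + 155 = 155 + U² + U*√(-26 + U))
Z(-169) - 1*34349 = (155 + (-169)² - 169*√(-26 - 169)) - 1*34349 = (155 + 28561 - 169*I*√195) - 34349 = (28716 - 169*I*√195) - 34349 = -5633 - 169*I*√195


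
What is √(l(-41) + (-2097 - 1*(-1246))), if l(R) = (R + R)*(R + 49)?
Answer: I*√1507 ≈ 38.82*I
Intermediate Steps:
l(R) = 2*R*(49 + R) (l(R) = (2*R)*(49 + R) = 2*R*(49 + R))
√(l(-41) + (-2097 - 1*(-1246))) = √(2*(-41)*(49 - 41) + (-2097 - 1*(-1246))) = √(2*(-41)*8 + (-2097 + 1246)) = √(-656 - 851) = √(-1507) = I*√1507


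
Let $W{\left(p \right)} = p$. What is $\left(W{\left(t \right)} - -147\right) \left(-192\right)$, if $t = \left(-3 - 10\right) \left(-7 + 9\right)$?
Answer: $-23232$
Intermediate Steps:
$t = -26$ ($t = \left(-13\right) 2 = -26$)
$\left(W{\left(t \right)} - -147\right) \left(-192\right) = \left(-26 - -147\right) \left(-192\right) = \left(-26 + 147\right) \left(-192\right) = 121 \left(-192\right) = -23232$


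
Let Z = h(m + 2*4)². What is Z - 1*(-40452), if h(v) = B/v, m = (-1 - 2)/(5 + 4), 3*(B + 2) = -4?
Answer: 21399208/529 ≈ 40452.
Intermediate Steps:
B = -10/3 (B = -2 + (⅓)*(-4) = -2 - 4/3 = -10/3 ≈ -3.3333)
m = -⅓ (m = -3/9 = -3*⅑ = -⅓ ≈ -0.33333)
h(v) = -10/(3*v)
Z = 100/529 (Z = (-10/(3*(-⅓ + 2*4)))² = (-10/(3*(-⅓ + 8)))² = (-10/(3*23/3))² = (-10/3*3/23)² = (-10/23)² = 100/529 ≈ 0.18904)
Z - 1*(-40452) = 100/529 - 1*(-40452) = 100/529 + 40452 = 21399208/529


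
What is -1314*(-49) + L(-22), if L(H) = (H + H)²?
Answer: 66322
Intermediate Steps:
L(H) = 4*H² (L(H) = (2*H)² = 4*H²)
-1314*(-49) + L(-22) = -1314*(-49) + 4*(-22)² = 64386 + 4*484 = 64386 + 1936 = 66322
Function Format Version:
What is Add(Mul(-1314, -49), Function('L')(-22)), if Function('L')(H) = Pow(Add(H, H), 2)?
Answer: 66322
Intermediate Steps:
Function('L')(H) = Mul(4, Pow(H, 2)) (Function('L')(H) = Pow(Mul(2, H), 2) = Mul(4, Pow(H, 2)))
Add(Mul(-1314, -49), Function('L')(-22)) = Add(Mul(-1314, -49), Mul(4, Pow(-22, 2))) = Add(64386, Mul(4, 484)) = Add(64386, 1936) = 66322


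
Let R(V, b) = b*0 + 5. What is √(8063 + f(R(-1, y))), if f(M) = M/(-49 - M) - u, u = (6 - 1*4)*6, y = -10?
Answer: √2608494/18 ≈ 89.727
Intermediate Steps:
u = 12 (u = (6 - 4)*6 = 2*6 = 12)
R(V, b) = 5 (R(V, b) = 0 + 5 = 5)
f(M) = -12 + M/(-49 - M) (f(M) = M/(-49 - M) - 1*12 = M/(-49 - M) - 12 = -12 + M/(-49 - M))
√(8063 + f(R(-1, y))) = √(8063 + (-588 - 13*5)/(49 + 5)) = √(8063 + (-588 - 65)/54) = √(8063 + (1/54)*(-653)) = √(8063 - 653/54) = √(434749/54) = √2608494/18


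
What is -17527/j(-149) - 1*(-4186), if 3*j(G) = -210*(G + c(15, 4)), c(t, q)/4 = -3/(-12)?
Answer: 43349433/10360 ≈ 4184.3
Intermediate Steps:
c(t, q) = 1 (c(t, q) = 4*(-3/(-12)) = 4*(-3*(-1/12)) = 4*(¼) = 1)
j(G) = -70 - 70*G (j(G) = (-210*(G + 1))/3 = (-210*(1 + G))/3 = (-210 - 210*G)/3 = -70 - 70*G)
-17527/j(-149) - 1*(-4186) = -17527/(-70 - 70*(-149)) - 1*(-4186) = -17527/(-70 + 10430) + 4186 = -17527/10360 + 4186 = 43349433/10360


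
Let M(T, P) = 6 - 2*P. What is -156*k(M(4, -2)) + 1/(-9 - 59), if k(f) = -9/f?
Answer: 47731/340 ≈ 140.39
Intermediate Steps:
-156*k(M(4, -2)) + 1/(-9 - 59) = -(-1404)/(6 - 2*(-2)) + 1/(-9 - 59) = -(-1404)/(6 + 4) + 1/(-68) = -(-1404)/10 - 1/68 = -156*(-9/10) - 1/68 = 702/5 - 1/68 = 47731/340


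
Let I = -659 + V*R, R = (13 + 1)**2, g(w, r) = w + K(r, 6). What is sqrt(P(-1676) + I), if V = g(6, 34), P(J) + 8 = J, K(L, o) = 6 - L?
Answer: 11*I*sqrt(55) ≈ 81.578*I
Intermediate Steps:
g(w, r) = 6 + w - r (g(w, r) = w + (6 - r) = 6 + w - r)
P(J) = -8 + J
V = -22 (V = 6 + 6 - 1*34 = 6 + 6 - 34 = -22)
R = 196 (R = 14**2 = 196)
I = -4971 (I = -659 - 22*196 = -659 - 4312 = -4971)
sqrt(P(-1676) + I) = sqrt((-8 - 1676) - 4971) = sqrt(-1684 - 4971) = sqrt(-6655) = 11*I*sqrt(55)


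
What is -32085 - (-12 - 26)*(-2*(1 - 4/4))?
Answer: -32085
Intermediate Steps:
-32085 - (-12 - 26)*(-2*(1 - 4/4)) = -32085 - (-38)*(-2*(1 - 4*1/4)) = -32085 - (-38)*(-2*(1 - 1)) = -32085 - (-38)*(-2*0) = -32085 - (-38)*0 = -32085 - 1*0 = -32085 + 0 = -32085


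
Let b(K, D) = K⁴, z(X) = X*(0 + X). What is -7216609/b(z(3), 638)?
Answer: -7216609/6561 ≈ -1099.9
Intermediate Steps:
z(X) = X² (z(X) = X*X = X²)
-7216609/b(z(3), 638) = -7216609/((3²)⁴) = -7216609/(9⁴) = -7216609/6561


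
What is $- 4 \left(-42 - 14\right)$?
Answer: $224$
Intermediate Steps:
$- 4 \left(-42 - 14\right) = \left(-4\right) \left(-56\right) = 224$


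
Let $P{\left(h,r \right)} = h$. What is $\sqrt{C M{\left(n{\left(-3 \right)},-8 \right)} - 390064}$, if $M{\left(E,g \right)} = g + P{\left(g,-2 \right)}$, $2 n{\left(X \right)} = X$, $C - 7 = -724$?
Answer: $4 i \sqrt{23662} \approx 615.3 i$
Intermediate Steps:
$C = -717$ ($C = 7 - 724 = -717$)
$n{\left(X \right)} = \frac{X}{2}$
$M{\left(E,g \right)} = 2 g$ ($M{\left(E,g \right)} = g + g = 2 g$)
$\sqrt{C M{\left(n{\left(-3 \right)},-8 \right)} - 390064} = \sqrt{- 717 \cdot 2 \left(-8\right) - 390064} = \sqrt{\left(-717\right) \left(-16\right) - 390064} = \sqrt{11472 - 390064} = \sqrt{-378592} = 4 i \sqrt{23662}$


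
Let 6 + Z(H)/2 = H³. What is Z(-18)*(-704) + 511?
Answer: 8220415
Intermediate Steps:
Z(H) = -12 + 2*H³
Z(-18)*(-704) + 511 = (-12 + 2*(-18)³)*(-704) + 511 = (-12 + 2*(-5832))*(-704) + 511 = (-12 - 11664)*(-704) + 511 = -11676*(-704) + 511 = 8219904 + 511 = 8220415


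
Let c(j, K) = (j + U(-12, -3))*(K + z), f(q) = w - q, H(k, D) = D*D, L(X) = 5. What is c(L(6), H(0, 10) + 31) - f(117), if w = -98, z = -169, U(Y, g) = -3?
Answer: 139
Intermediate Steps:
H(k, D) = D²
f(q) = -98 - q
c(j, K) = (-169 + K)*(-3 + j) (c(j, K) = (j - 3)*(K - 169) = (-3 + j)*(-169 + K) = (-169 + K)*(-3 + j))
c(L(6), H(0, 10) + 31) - f(117) = (507 - 169*5 - 3*(10² + 31) + (10² + 31)*5) - (-98 - 1*117) = (507 - 845 - 3*(100 + 31) + (100 + 31)*5) - (-98 - 117) = (507 - 845 - 3*131 + 131*5) - 1*(-215) = (507 - 845 - 393 + 655) + 215 = -76 + 215 = 139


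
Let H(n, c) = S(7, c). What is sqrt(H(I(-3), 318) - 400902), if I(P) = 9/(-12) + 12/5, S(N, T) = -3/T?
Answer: I*sqrt(4504534978)/106 ≈ 633.17*I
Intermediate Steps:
I(P) = 33/20 (I(P) = 9*(-1/12) + 12*(1/5) = -3/4 + 12/5 = 33/20)
H(n, c) = -3/c
sqrt(H(I(-3), 318) - 400902) = sqrt(-3/318 - 400902) = sqrt(-3*1/318 - 400902) = sqrt(-1/106 - 400902) = sqrt(-42495613/106) = I*sqrt(4504534978)/106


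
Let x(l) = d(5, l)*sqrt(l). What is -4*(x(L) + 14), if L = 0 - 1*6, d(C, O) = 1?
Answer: -56 - 4*I*sqrt(6) ≈ -56.0 - 9.798*I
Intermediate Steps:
L = -6 (L = 0 - 6 = -6)
x(l) = sqrt(l) (x(l) = 1*sqrt(l) = sqrt(l))
-4*(x(L) + 14) = -4*(sqrt(-6) + 14) = -4*(I*sqrt(6) + 14) = -4*(14 + I*sqrt(6)) = -56 - 4*I*sqrt(6)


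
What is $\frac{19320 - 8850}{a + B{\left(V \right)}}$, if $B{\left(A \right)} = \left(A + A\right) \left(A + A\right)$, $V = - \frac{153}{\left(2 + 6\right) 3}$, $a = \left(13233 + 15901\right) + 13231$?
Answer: $\frac{167520}{680441} \approx 0.24619$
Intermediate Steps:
$a = 42365$ ($a = 29134 + 13231 = 42365$)
$V = - \frac{51}{8}$ ($V = - \frac{153}{8 \cdot 3} = - \frac{153}{24} = \left(-153\right) \frac{1}{24} = - \frac{51}{8} \approx -6.375$)
$B{\left(A \right)} = 4 A^{2}$ ($B{\left(A \right)} = 2 A 2 A = 4 A^{2}$)
$\frac{19320 - 8850}{a + B{\left(V \right)}} = \frac{19320 - 8850}{42365 + 4 \left(- \frac{51}{8}\right)^{2}} = \frac{10470}{42365 + 4 \cdot \frac{2601}{64}} = \frac{10470}{42365 + \frac{2601}{16}} = \frac{10470}{\frac{680441}{16}} = 10470 \cdot \frac{16}{680441} = \frac{167520}{680441}$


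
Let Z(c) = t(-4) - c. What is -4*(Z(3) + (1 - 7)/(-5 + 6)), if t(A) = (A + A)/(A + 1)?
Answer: 76/3 ≈ 25.333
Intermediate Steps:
t(A) = 2*A/(1 + A) (t(A) = (2*A)/(1 + A) = 2*A/(1 + A))
Z(c) = 8/3 - c (Z(c) = 2*(-4)/(1 - 4) - c = 2*(-4)/(-3) - c = 2*(-4)*(-1/3) - c = 8/3 - c)
-4*(Z(3) + (1 - 7)/(-5 + 6)) = -4*((8/3 - 1*3) + (1 - 7)/(-5 + 6)) = -4*((8/3 - 3) - 6/1) = -4*(-1/3 - 6*1) = -4*(-1/3 - 6) = -4*(-19/3) = 76/3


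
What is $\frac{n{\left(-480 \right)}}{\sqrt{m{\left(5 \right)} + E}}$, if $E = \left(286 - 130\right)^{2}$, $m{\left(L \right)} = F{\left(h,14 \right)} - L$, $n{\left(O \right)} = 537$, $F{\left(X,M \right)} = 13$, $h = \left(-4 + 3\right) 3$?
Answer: $\frac{3 \sqrt{6086}}{68} \approx 3.4417$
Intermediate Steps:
$h = -3$ ($h = \left(-1\right) 3 = -3$)
$m{\left(L \right)} = 13 - L$
$E = 24336$ ($E = 156^{2} = 24336$)
$\frac{n{\left(-480 \right)}}{\sqrt{m{\left(5 \right)} + E}} = \frac{537}{\sqrt{\left(13 - 5\right) + 24336}} = \frac{537}{\sqrt{8 + 24336}} = \frac{537}{\sqrt{24344}} = \frac{537}{2 \sqrt{6086}} = 537 \frac{\sqrt{6086}}{12172} = \frac{3 \sqrt{6086}}{68}$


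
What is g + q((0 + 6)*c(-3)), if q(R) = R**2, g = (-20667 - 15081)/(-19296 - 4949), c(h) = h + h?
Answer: 31457268/24245 ≈ 1297.5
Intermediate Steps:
c(h) = 2*h
g = 35748/24245 (g = -35748/(-24245) = -35748*(-1/24245) = 35748/24245 ≈ 1.4744)
g + q((0 + 6)*c(-3)) = 35748/24245 + ((0 + 6)*(2*(-3)))**2 = 35748/24245 + (6*(-6))**2 = 35748/24245 + (-36)**2 = 35748/24245 + 1296 = 31457268/24245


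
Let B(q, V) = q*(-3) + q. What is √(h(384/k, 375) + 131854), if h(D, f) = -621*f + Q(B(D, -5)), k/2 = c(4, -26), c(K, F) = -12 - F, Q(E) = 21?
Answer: 10*I*√1010 ≈ 317.81*I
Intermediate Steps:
B(q, V) = -2*q (B(q, V) = -3*q + q = -2*q)
k = 28 (k = 2*(-12 - 1*(-26)) = 2*(-12 + 26) = 2*14 = 28)
h(D, f) = 21 - 621*f (h(D, f) = -621*f + 21 = 21 - 621*f)
√(h(384/k, 375) + 131854) = √((21 - 621*375) + 131854) = √((21 - 232875) + 131854) = √(-232854 + 131854) = √(-101000) = 10*I*√1010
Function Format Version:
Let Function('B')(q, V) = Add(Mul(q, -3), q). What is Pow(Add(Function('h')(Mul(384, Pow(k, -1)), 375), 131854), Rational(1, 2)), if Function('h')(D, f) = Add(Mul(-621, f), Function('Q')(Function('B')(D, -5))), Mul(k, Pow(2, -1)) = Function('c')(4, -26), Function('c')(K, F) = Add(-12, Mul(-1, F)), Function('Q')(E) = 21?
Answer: Mul(10, I, Pow(1010, Rational(1, 2))) ≈ Mul(317.81, I)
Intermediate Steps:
Function('B')(q, V) = Mul(-2, q) (Function('B')(q, V) = Add(Mul(-3, q), q) = Mul(-2, q))
k = 28 (k = Mul(2, Add(-12, Mul(-1, -26))) = Mul(2, Add(-12, 26)) = Mul(2, 14) = 28)
Function('h')(D, f) = Add(21, Mul(-621, f)) (Function('h')(D, f) = Add(Mul(-621, f), 21) = Add(21, Mul(-621, f)))
Pow(Add(Function('h')(Mul(384, Pow(k, -1)), 375), 131854), Rational(1, 2)) = Pow(Add(Add(21, Mul(-621, 375)), 131854), Rational(1, 2)) = Pow(Add(Add(21, -232875), 131854), Rational(1, 2)) = Pow(Add(-232854, 131854), Rational(1, 2)) = Pow(-101000, Rational(1, 2)) = Mul(10, I, Pow(1010, Rational(1, 2)))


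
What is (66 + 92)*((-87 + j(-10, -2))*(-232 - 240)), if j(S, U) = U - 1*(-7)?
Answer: 6115232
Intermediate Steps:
j(S, U) = 7 + U (j(S, U) = U + 7 = 7 + U)
(66 + 92)*((-87 + j(-10, -2))*(-232 - 240)) = (66 + 92)*((-87 + (7 - 2))*(-232 - 240)) = 158*((-87 + 5)*(-472)) = 158*(-82*(-472)) = 158*38704 = 6115232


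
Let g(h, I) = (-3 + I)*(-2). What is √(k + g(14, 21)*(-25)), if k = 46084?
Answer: 2*√11746 ≈ 216.76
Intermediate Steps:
g(h, I) = 6 - 2*I
√(k + g(14, 21)*(-25)) = √(46084 + (6 - 2*21)*(-25)) = √(46084 + (6 - 42)*(-25)) = √(46084 - 36*(-25)) = √(46084 + 900) = √46984 = 2*√11746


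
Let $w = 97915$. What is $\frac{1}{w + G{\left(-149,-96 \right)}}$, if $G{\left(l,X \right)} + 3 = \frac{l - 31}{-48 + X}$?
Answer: $\frac{4}{391653} \approx 1.0213 \cdot 10^{-5}$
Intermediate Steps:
$G{\left(l,X \right)} = -3 + \frac{-31 + l}{-48 + X}$ ($G{\left(l,X \right)} = -3 + \frac{l - 31}{-48 + X} = -3 + \frac{-31 + l}{-48 + X}$)
$\frac{1}{w + G{\left(-149,-96 \right)}} = \frac{1}{97915 + \frac{113 - 149 - -288}{-48 - 96}} = \frac{1}{97915 + \frac{113 - 149 + 288}{-144}} = \frac{1}{97915 - \frac{7}{4}} = \frac{1}{\frac{391653}{4}} = \frac{4}{391653}$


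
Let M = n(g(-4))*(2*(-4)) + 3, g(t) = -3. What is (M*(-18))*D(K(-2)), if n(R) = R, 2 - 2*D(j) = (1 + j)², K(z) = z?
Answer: -243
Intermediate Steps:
D(j) = 1 - (1 + j)²/2
M = 27 (M = -6*(-4) + 3 = -3*(-8) + 3 = 24 + 3 = 27)
(M*(-18))*D(K(-2)) = (27*(-18))*(1 - (1 - 2)²/2) = -486*(1 - ½*(-1)²) = -486*(1 - ½*1) = -486*(1 - ½) = -486*½ = -243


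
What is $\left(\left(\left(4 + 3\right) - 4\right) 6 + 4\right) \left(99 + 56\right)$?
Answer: $3410$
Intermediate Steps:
$\left(\left(\left(4 + 3\right) - 4\right) 6 + 4\right) \left(99 + 56\right) = \left(\left(7 - 4\right) 6 + 4\right) 155 = \left(3 \cdot 6 + 4\right) 155 = \left(18 + 4\right) 155 = 22 \cdot 155 = 3410$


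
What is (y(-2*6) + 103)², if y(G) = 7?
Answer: 12100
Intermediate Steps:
(y(-2*6) + 103)² = (7 + 103)² = 110² = 12100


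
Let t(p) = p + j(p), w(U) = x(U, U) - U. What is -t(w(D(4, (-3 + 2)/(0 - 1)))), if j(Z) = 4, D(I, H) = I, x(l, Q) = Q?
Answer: -4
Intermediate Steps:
w(U) = 0 (w(U) = U - U = 0)
t(p) = 4 + p (t(p) = p + 4 = 4 + p)
-t(w(D(4, (-3 + 2)/(0 - 1)))) = -(4 + 0) = -1*4 = -4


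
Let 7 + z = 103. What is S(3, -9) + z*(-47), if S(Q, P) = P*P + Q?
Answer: -4428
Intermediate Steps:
z = 96 (z = -7 + 103 = 96)
S(Q, P) = Q + P**2 (S(Q, P) = P**2 + Q = Q + P**2)
S(3, -9) + z*(-47) = (3 + (-9)**2) + 96*(-47) = (3 + 81) - 4512 = 84 - 4512 = -4428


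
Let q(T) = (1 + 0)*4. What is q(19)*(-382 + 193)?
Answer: -756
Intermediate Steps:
q(T) = 4 (q(T) = 1*4 = 4)
q(19)*(-382 + 193) = 4*(-382 + 193) = 4*(-189) = -756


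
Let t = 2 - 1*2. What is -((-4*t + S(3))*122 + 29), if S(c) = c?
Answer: -395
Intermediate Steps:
t = 0 (t = 2 - 2 = 0)
-((-4*t + S(3))*122 + 29) = -((-4*0 + 3)*122 + 29) = -((0 + 3)*122 + 29) = -(3*122 + 29) = -(366 + 29) = -1*395 = -395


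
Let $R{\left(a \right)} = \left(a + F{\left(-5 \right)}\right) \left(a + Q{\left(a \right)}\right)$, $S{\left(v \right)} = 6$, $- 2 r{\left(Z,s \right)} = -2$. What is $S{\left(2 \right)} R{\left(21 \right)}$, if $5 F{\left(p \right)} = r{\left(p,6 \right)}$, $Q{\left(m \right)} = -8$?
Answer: $\frac{8268}{5} \approx 1653.6$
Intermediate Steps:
$r{\left(Z,s \right)} = 1$ ($r{\left(Z,s \right)} = \left(- \frac{1}{2}\right) \left(-2\right) = 1$)
$F{\left(p \right)} = \frac{1}{5}$ ($F{\left(p \right)} = \frac{1}{5} \cdot 1 = \frac{1}{5}$)
$R{\left(a \right)} = \left(-8 + a\right) \left(\frac{1}{5} + a\right)$ ($R{\left(a \right)} = \left(a + \frac{1}{5}\right) \left(a - 8\right) = \left(\frac{1}{5} + a\right) \left(-8 + a\right) = \left(-8 + a\right) \left(\frac{1}{5} + a\right)$)
$S{\left(2 \right)} R{\left(21 \right)} = 6 \left(- \frac{8}{5} + 21^{2} - \frac{819}{5}\right) = 6 \left(- \frac{8}{5} + 441 - \frac{819}{5}\right) = 6 \cdot \frac{1378}{5} = \frac{8268}{5}$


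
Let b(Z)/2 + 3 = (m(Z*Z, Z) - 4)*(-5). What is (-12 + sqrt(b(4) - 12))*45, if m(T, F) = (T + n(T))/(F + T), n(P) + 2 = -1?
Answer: -540 + 45*sqrt(62)/2 ≈ -362.83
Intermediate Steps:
n(P) = -3 (n(P) = -2 - 1 = -3)
m(T, F) = (-3 + T)/(F + T) (m(T, F) = (T - 3)/(F + T) = (-3 + T)/(F + T))
b(Z) = 34 - 10*(-3 + Z**2)/(Z + Z**2) (b(Z) = -6 + 2*(((-3 + Z*Z)/(Z + Z*Z) - 4)*(-5)) = -6 + 2*(((-3 + Z**2)/(Z + Z**2) - 4)*(-5)) = -6 + 2*((-4 + (-3 + Z**2)/(Z + Z**2))*(-5)) = -6 + 2*(20 - 5*(-3 + Z**2)/(Z + Z**2)) = -6 + (40 - 10*(-3 + Z**2)/(Z + Z**2)) = 34 - 10*(-3 + Z**2)/(Z + Z**2))
(-12 + sqrt(b(4) - 12))*45 = (-12 + sqrt(2*(15 + 12*4**2 + 17*4)/(4*(1 + 4)) - 12))*45 = (-12 + sqrt(2*(1/4)*(15 + 12*16 + 68)/5 - 12))*45 = (-12 + sqrt(2*(1/4)*(1/5)*(15 + 192 + 68) - 12))*45 = (-12 + sqrt(2*(1/4)*(1/5)*275 - 12))*45 = (-12 + sqrt(55/2 - 12))*45 = (-12 + sqrt(31/2))*45 = (-12 + sqrt(62)/2)*45 = -540 + 45*sqrt(62)/2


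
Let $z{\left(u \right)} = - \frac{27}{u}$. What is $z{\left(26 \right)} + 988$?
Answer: $\frac{25661}{26} \approx 986.96$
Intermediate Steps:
$z{\left(26 \right)} + 988 = - \frac{27}{26} + 988 = \frac{25661}{26}$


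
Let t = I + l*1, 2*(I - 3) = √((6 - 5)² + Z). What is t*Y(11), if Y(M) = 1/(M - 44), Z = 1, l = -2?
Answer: -1/33 - √2/66 ≈ -0.051731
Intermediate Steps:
Y(M) = 1/(-44 + M)
I = 3 + √2/2 (I = 3 + √((6 - 5)² + 1)/2 = 3 + √(1² + 1)/2 = 3 + √(1 + 1)/2 = 3 + √2/2 ≈ 3.7071)
t = 1 + √2/2 (t = (3 + √2/2) - 2*1 = (3 + √2/2) - 2 = 1 + √2/2 ≈ 1.7071)
t*Y(11) = (1 + √2/2)/(-44 + 11) = (1 + √2/2)/(-33) = (1 + √2/2)*(-1/33) = -1/33 - √2/66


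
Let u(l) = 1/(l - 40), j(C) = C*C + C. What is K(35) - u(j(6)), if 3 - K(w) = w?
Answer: -65/2 ≈ -32.500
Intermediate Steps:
K(w) = 3 - w
j(C) = C + C² (j(C) = C² + C = C + C²)
u(l) = 1/(-40 + l)
K(35) - u(j(6)) = (3 - 1*35) - 1/(-40 + 6*(1 + 6)) = (3 - 35) - 1/(-40 + 6*7) = -32 - 1/(-40 + 42) = -32 - 1/2 = -32 - 1*½ = -32 - ½ = -65/2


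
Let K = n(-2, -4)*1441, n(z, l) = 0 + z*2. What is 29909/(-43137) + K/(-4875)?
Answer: 34278431/70097625 ≈ 0.48901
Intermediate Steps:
n(z, l) = 2*z (n(z, l) = 0 + 2*z = 2*z)
K = -5764 (K = (2*(-2))*1441 = -4*1441 = -5764)
29909/(-43137) + K/(-4875) = 29909/(-43137) - 5764/(-4875) = 29909*(-1/43137) - 5764*(-1/4875) = -29909/43137 + 5764/4875 = 34278431/70097625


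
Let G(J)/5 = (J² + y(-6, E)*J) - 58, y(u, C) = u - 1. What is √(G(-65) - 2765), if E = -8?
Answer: √20345 ≈ 142.64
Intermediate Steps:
y(u, C) = -1 + u
G(J) = -290 - 35*J + 5*J² (G(J) = 5*((J² + (-1 - 6)*J) - 58) = 5*((J² - 7*J) - 58) = 5*(-58 + J² - 7*J) = -290 - 35*J + 5*J²)
√(G(-65) - 2765) = √((-290 - 35*(-65) + 5*(-65)²) - 2765) = √((-290 + 2275 + 5*4225) - 2765) = √((-290 + 2275 + 21125) - 2765) = √(23110 - 2765) = √20345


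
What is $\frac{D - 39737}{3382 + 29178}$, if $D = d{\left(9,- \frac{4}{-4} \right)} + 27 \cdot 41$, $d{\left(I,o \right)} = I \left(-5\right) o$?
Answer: $- \frac{7735}{6512} \approx -1.1878$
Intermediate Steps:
$d{\left(I,o \right)} = - 5 I o$
$D = 1062$ ($D = \left(-5\right) 9 \left(- \frac{4}{-4}\right) + 27 \cdot 41 = \left(-5\right) 9 \left(\left(-4\right) \left(- \frac{1}{4}\right)\right) + 1107 = \left(-5\right) 9 \cdot 1 + 1107 = -45 + 1107 = 1062$)
$\frac{D - 39737}{3382 + 29178} = \frac{1062 - 39737}{3382 + 29178} = - \frac{38675}{32560} = \left(-38675\right) \frac{1}{32560} = - \frac{7735}{6512}$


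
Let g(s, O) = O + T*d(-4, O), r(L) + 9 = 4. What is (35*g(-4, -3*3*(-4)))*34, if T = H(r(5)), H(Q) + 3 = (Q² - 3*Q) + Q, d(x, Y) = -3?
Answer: -71400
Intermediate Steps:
r(L) = -5 (r(L) = -9 + 4 = -5)
H(Q) = -3 + Q² - 2*Q (H(Q) = -3 + ((Q² - 3*Q) + Q) = -3 + (Q² - 2*Q) = -3 + Q² - 2*Q)
T = 32 (T = -3 + (-5)² - 2*(-5) = -3 + 25 + 10 = 32)
g(s, O) = -96 + O (g(s, O) = O + 32*(-3) = O - 96 = -96 + O)
(35*g(-4, -3*3*(-4)))*34 = (35*(-96 - 3*3*(-4)))*34 = (35*(-96 - 9*(-4)))*34 = (35*(-96 + 36))*34 = (35*(-60))*34 = -2100*34 = -71400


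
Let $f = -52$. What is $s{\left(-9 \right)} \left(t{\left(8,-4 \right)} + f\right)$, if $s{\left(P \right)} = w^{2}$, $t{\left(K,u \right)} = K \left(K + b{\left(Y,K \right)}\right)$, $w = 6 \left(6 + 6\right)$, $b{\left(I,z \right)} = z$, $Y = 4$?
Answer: $393984$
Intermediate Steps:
$w = 72$ ($w = 6 \cdot 12 = 72$)
$t{\left(K,u \right)} = 2 K^{2}$ ($t{\left(K,u \right)} = K \left(K + K\right) = K 2 K = 2 K^{2}$)
$s{\left(P \right)} = 5184$ ($s{\left(P \right)} = 72^{2} = 5184$)
$s{\left(-9 \right)} \left(t{\left(8,-4 \right)} + f\right) = 5184 \left(2 \cdot 8^{2} - 52\right) = 5184 \left(2 \cdot 64 - 52\right) = 5184 \left(128 - 52\right) = 5184 \cdot 76 = 393984$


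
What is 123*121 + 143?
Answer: 15026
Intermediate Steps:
123*121 + 143 = 14883 + 143 = 15026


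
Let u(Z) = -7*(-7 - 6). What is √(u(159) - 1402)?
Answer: I*√1311 ≈ 36.208*I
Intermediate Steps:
u(Z) = 91 (u(Z) = -7*(-13) = 91)
√(u(159) - 1402) = √(91 - 1402) = √(-1311) = I*√1311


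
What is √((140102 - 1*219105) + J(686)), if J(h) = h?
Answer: I*√78317 ≈ 279.85*I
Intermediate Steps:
√((140102 - 1*219105) + J(686)) = √((140102 - 1*219105) + 686) = √((140102 - 219105) + 686) = √(-79003 + 686) = √(-78317) = I*√78317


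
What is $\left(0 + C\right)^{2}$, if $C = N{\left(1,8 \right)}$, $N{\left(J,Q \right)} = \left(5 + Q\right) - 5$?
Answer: $64$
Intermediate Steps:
$N{\left(J,Q \right)} = Q$
$C = 8$
$\left(0 + C\right)^{2} = \left(0 + 8\right)^{2} = 8^{2} = 64$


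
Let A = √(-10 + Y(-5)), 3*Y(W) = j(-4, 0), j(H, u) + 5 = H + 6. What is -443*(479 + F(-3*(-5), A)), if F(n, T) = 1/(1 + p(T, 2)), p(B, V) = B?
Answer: 443*(-479*√11 + 480*I)/(√11 - I) ≈ -2.1223e+5 + 122.44*I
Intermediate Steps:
j(H, u) = 1 + H (j(H, u) = -5 + (H + 6) = -5 + (6 + H) = 1 + H)
Y(W) = -1 (Y(W) = (1 - 4)/3 = (⅓)*(-3) = -1)
A = I*√11 (A = √(-10 - 1) = √(-11) = I*√11 ≈ 3.3166*I)
F(n, T) = 1/(1 + T)
-443*(479 + F(-3*(-5), A)) = -443*(479 + 1/(1 + I*√11)) = -212197 - 443/(1 + I*√11)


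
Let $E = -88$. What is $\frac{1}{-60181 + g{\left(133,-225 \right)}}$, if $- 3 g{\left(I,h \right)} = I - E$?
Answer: $- \frac{3}{180764} \approx -1.6596 \cdot 10^{-5}$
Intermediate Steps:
$g{\left(I,h \right)} = - \frac{88}{3} - \frac{I}{3}$ ($g{\left(I,h \right)} = - \frac{I - -88}{3} = - \frac{I + 88}{3} = - \frac{88 + I}{3} = - \frac{88}{3} - \frac{I}{3}$)
$\frac{1}{-60181 + g{\left(133,-225 \right)}} = \frac{1}{-60181 - \frac{221}{3}} = \frac{1}{- \frac{180764}{3}} = - \frac{3}{180764}$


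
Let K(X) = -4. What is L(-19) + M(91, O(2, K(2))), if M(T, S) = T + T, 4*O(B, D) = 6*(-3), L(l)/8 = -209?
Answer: -1490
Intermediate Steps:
L(l) = -1672 (L(l) = 8*(-209) = -1672)
O(B, D) = -9/2 (O(B, D) = (6*(-3))/4 = (1/4)*(-18) = -9/2)
M(T, S) = 2*T
L(-19) + M(91, O(2, K(2))) = -1672 + 2*91 = -1672 + 182 = -1490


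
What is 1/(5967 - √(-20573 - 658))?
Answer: 663/3958480 + I*√2359/11875440 ≈ 0.00016749 + 4.0899e-6*I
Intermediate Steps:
1/(5967 - √(-20573 - 658)) = 1/(5967 - √(-21231)) = 1/(5967 - 3*I*√2359)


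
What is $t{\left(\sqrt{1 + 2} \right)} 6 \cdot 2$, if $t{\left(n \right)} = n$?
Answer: $12 \sqrt{3} \approx 20.785$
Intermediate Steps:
$t{\left(\sqrt{1 + 2} \right)} 6 \cdot 2 = \sqrt{1 + 2} \cdot 6 \cdot 2 = \sqrt{3} \cdot 6 \cdot 2 = 6 \sqrt{3} \cdot 2 = 12 \sqrt{3}$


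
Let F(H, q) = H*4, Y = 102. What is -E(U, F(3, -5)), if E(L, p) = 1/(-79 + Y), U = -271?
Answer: -1/23 ≈ -0.043478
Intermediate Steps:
F(H, q) = 4*H
E(L, p) = 1/23 (E(L, p) = 1/(-79 + 102) = 1/23)
-E(U, F(3, -5)) = -1*1/23 = -1/23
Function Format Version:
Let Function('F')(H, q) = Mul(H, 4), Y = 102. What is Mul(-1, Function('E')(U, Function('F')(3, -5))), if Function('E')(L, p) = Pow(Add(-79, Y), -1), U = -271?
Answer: Rational(-1, 23) ≈ -0.043478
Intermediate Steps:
Function('F')(H, q) = Mul(4, H)
Function('E')(L, p) = Rational(1, 23) (Function('E')(L, p) = Pow(Add(-79, 102), -1) = Pow(23, -1) = Rational(1, 23))
Mul(-1, Function('E')(U, Function('F')(3, -5))) = Mul(-1, Rational(1, 23)) = Rational(-1, 23)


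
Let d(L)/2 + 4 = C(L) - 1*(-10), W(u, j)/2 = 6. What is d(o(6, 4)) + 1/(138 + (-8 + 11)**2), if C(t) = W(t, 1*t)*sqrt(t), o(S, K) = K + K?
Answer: 1765/147 + 48*sqrt(2) ≈ 79.889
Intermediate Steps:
W(u, j) = 12 (W(u, j) = 2*6 = 12)
o(S, K) = 2*K
C(t) = 12*sqrt(t)
d(L) = 12 + 24*sqrt(L) (d(L) = -8 + 2*(12*sqrt(L) - 1*(-10)) = -8 + 2*(12*sqrt(L) + 10) = -8 + 2*(10 + 12*sqrt(L)) = -8 + (20 + 24*sqrt(L)) = 12 + 24*sqrt(L))
d(o(6, 4)) + 1/(138 + (-8 + 11)**2) = (12 + 24*sqrt(2*4)) + 1/(138 + (-8 + 11)**2) = (12 + 24*sqrt(8)) + 1/(138 + 3**2) = (12 + 24*(2*sqrt(2))) + 1/(138 + 9) = (12 + 48*sqrt(2)) + 1/147 = 1765/147 + 48*sqrt(2)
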